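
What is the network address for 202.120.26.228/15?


IP:   11001010.01111000.00011010.11100100
Mask: 11111111.11111110.00000000.00000000
AND operation:
Net:  11001010.01111000.00000000.00000000
Network: 202.120.0.0/15


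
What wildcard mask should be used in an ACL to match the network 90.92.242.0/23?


Subnet mask: 255.255.254.0
Wildcard = 255.255.255.255 - subnet mask
255 - 255 = 0
255 - 255 = 0
255 - 254 = 1
255 - 0 = 255
Wildcard: 0.0.1.255


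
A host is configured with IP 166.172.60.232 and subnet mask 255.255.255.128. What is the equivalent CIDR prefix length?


Binary: 11111111.11111111.11111111.10000000
Count leading 1s
Prefix: /25


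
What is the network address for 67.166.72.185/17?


IP:   01000011.10100110.01001000.10111001
Mask: 11111111.11111111.10000000.00000000
AND operation:
Net:  01000011.10100110.00000000.00000000
Network: 67.166.0.0/17


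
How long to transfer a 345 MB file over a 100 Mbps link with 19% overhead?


Effective throughput = 100 * (1 - 19/100) = 81 Mbps
File size in Mb = 345 * 8 = 2760 Mb
Time = 2760 / 81
Time = 34.0741 seconds


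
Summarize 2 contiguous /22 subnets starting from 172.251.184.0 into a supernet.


Original prefix: /22
Number of subnets: 2 = 2^1
New prefix = 22 - 1 = 21
Supernet: 172.251.184.0/21


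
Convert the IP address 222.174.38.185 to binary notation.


222 = 11011110
174 = 10101110
38 = 00100110
185 = 10111001
Binary: 11011110.10101110.00100110.10111001


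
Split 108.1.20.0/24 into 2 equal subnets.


New prefix = 24 + 1 = 25
Each subnet has 128 addresses
  108.1.20.0/25
  108.1.20.128/25
Subnets: 108.1.20.0/25, 108.1.20.128/25


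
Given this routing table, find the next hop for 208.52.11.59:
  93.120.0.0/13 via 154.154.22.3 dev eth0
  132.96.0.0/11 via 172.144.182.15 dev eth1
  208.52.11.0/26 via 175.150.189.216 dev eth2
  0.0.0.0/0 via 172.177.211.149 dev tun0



Longest prefix match for 208.52.11.59:
  /13 93.120.0.0: no
  /11 132.96.0.0: no
  /26 208.52.11.0: MATCH
  /0 0.0.0.0: MATCH
Selected: next-hop 175.150.189.216 via eth2 (matched /26)


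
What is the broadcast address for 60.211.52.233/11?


Network: 60.192.0.0/11
Host bits = 21
Set all host bits to 1:
Broadcast: 60.223.255.255


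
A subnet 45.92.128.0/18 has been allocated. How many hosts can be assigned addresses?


Host bits = 32 - 18 = 14
Total addresses = 2^14 = 16384
Usable = total - 2 (network and broadcast)
Usable hosts: 16382


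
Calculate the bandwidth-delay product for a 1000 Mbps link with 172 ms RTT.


BDP = bandwidth * RTT
= 1000 Mbps * 172 ms
= 1000 * 1e6 * 172 / 1000 bits
= 172000000 bits
= 21500000 bytes
= 20996.0938 KB
BDP = 172000000 bits (21500000 bytes)


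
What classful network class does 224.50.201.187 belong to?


First octet: 224
Binary: 11100000
1110xxxx -> Class D (224-239)
Class D (multicast), default mask N/A


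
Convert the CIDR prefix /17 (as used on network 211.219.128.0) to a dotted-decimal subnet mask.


/17 means 17 network bits, 15 host bits
Binary: 11111111111111111000000000000000
Mask: 255.255.128.0


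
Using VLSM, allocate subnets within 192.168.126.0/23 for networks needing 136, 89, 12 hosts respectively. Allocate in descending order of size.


136 hosts -> /24 (254 usable): 192.168.126.0/24
89 hosts -> /25 (126 usable): 192.168.127.0/25
12 hosts -> /28 (14 usable): 192.168.127.128/28
Allocation: 192.168.126.0/24 (136 hosts, 254 usable); 192.168.127.0/25 (89 hosts, 126 usable); 192.168.127.128/28 (12 hosts, 14 usable)


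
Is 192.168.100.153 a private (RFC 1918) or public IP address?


RFC 1918 private ranges:
  10.0.0.0/8 (10.0.0.0 - 10.255.255.255)
  172.16.0.0/12 (172.16.0.0 - 172.31.255.255)
  192.168.0.0/16 (192.168.0.0 - 192.168.255.255)
Private (in 192.168.0.0/16)


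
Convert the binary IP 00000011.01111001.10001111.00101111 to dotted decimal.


00000011 = 3
01111001 = 121
10001111 = 143
00101111 = 47
IP: 3.121.143.47


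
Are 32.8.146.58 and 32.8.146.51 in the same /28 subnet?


Mask: 255.255.255.240
32.8.146.58 AND mask = 32.8.146.48
32.8.146.51 AND mask = 32.8.146.48
Yes, same subnet (32.8.146.48)


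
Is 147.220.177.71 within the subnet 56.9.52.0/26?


Subnet network: 56.9.52.0
Test IP AND mask: 147.220.177.64
No, 147.220.177.71 is not in 56.9.52.0/26


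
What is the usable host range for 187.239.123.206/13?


Network: 187.232.0.0
Broadcast: 187.239.255.255
First usable = network + 1
Last usable = broadcast - 1
Range: 187.232.0.1 to 187.239.255.254


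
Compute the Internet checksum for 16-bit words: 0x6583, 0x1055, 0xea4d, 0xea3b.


Sum all words (with carry folding):
+ 0x6583 = 0x6583
+ 0x1055 = 0x75d8
+ 0xea4d = 0x6026
+ 0xea3b = 0x4a62
One's complement: ~0x4a62
Checksum = 0xb59d


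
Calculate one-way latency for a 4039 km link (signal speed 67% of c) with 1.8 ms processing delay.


Speed = 0.67 * 3e5 km/s = 201000 km/s
Propagation delay = 4039 / 201000 = 0.0201 s = 20.0945 ms
Processing delay = 1.8 ms
Total one-way latency = 21.8945 ms


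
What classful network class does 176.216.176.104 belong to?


First octet: 176
Binary: 10110000
10xxxxxx -> Class B (128-191)
Class B, default mask 255.255.0.0 (/16)


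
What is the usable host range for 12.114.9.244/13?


Network: 12.112.0.0
Broadcast: 12.119.255.255
First usable = network + 1
Last usable = broadcast - 1
Range: 12.112.0.1 to 12.119.255.254


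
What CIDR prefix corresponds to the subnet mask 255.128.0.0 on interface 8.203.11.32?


Binary: 11111111.10000000.00000000.00000000
Count leading 1s
Prefix: /9


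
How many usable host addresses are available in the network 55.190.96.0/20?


Host bits = 32 - 20 = 12
Total addresses = 2^12 = 4096
Usable = total - 2 (network and broadcast)
Usable hosts: 4094


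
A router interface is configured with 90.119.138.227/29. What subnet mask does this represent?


/29 means 29 network bits, 3 host bits
Binary: 11111111111111111111111111111000
Mask: 255.255.255.248


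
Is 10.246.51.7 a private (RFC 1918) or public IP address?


RFC 1918 private ranges:
  10.0.0.0/8 (10.0.0.0 - 10.255.255.255)
  172.16.0.0/12 (172.16.0.0 - 172.31.255.255)
  192.168.0.0/16 (192.168.0.0 - 192.168.255.255)
Private (in 10.0.0.0/8)


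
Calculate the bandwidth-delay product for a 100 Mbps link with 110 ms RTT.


BDP = bandwidth * RTT
= 100 Mbps * 110 ms
= 100 * 1e6 * 110 / 1000 bits
= 11000000 bits
= 1375000 bytes
= 1342.7734 KB
BDP = 11000000 bits (1375000 bytes)


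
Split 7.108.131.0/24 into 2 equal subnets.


New prefix = 24 + 1 = 25
Each subnet has 128 addresses
  7.108.131.0/25
  7.108.131.128/25
Subnets: 7.108.131.0/25, 7.108.131.128/25


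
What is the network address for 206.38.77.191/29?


IP:   11001110.00100110.01001101.10111111
Mask: 11111111.11111111.11111111.11111000
AND operation:
Net:  11001110.00100110.01001101.10111000
Network: 206.38.77.184/29


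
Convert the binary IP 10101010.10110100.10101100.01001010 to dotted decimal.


10101010 = 170
10110100 = 180
10101100 = 172
01001010 = 74
IP: 170.180.172.74


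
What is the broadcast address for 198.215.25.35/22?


Network: 198.215.24.0/22
Host bits = 10
Set all host bits to 1:
Broadcast: 198.215.27.255


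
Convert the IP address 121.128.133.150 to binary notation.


121 = 01111001
128 = 10000000
133 = 10000101
150 = 10010110
Binary: 01111001.10000000.10000101.10010110


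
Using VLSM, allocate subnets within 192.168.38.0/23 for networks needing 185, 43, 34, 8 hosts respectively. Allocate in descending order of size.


185 hosts -> /24 (254 usable): 192.168.38.0/24
43 hosts -> /26 (62 usable): 192.168.39.0/26
34 hosts -> /26 (62 usable): 192.168.39.64/26
8 hosts -> /28 (14 usable): 192.168.39.128/28
Allocation: 192.168.38.0/24 (185 hosts, 254 usable); 192.168.39.0/26 (43 hosts, 62 usable); 192.168.39.64/26 (34 hosts, 62 usable); 192.168.39.128/28 (8 hosts, 14 usable)


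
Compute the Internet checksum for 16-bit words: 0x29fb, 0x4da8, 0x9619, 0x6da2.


Sum all words (with carry folding):
+ 0x29fb = 0x29fb
+ 0x4da8 = 0x77a3
+ 0x9619 = 0x0dbd
+ 0x6da2 = 0x7b5f
One's complement: ~0x7b5f
Checksum = 0x84a0


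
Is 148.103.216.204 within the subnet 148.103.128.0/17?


Subnet network: 148.103.128.0
Test IP AND mask: 148.103.128.0
Yes, 148.103.216.204 is in 148.103.128.0/17


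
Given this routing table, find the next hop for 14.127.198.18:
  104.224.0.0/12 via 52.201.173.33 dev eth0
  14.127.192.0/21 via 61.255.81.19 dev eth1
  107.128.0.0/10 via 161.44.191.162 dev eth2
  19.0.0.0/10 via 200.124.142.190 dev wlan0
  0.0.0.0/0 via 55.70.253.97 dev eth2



Longest prefix match for 14.127.198.18:
  /12 104.224.0.0: no
  /21 14.127.192.0: MATCH
  /10 107.128.0.0: no
  /10 19.0.0.0: no
  /0 0.0.0.0: MATCH
Selected: next-hop 61.255.81.19 via eth1 (matched /21)


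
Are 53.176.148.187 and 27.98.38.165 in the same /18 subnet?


Mask: 255.255.192.0
53.176.148.187 AND mask = 53.176.128.0
27.98.38.165 AND mask = 27.98.0.0
No, different subnets (53.176.128.0 vs 27.98.0.0)


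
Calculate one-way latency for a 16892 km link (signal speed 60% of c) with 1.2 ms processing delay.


Speed = 0.6 * 3e5 km/s = 180000 km/s
Propagation delay = 16892 / 180000 = 0.0938 s = 93.8444 ms
Processing delay = 1.2 ms
Total one-way latency = 95.0444 ms


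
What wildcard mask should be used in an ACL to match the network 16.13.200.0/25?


Subnet mask: 255.255.255.128
Wildcard = 255.255.255.255 - subnet mask
255 - 255 = 0
255 - 255 = 0
255 - 255 = 0
255 - 128 = 127
Wildcard: 0.0.0.127


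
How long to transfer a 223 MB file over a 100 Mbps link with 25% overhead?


Effective throughput = 100 * (1 - 25/100) = 75 Mbps
File size in Mb = 223 * 8 = 1784 Mb
Time = 1784 / 75
Time = 23.7867 seconds


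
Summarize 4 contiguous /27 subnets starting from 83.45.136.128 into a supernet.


Original prefix: /27
Number of subnets: 4 = 2^2
New prefix = 27 - 2 = 25
Supernet: 83.45.136.128/25


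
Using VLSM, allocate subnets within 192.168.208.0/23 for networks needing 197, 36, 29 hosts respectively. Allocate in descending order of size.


197 hosts -> /24 (254 usable): 192.168.208.0/24
36 hosts -> /26 (62 usable): 192.168.209.0/26
29 hosts -> /27 (30 usable): 192.168.209.64/27
Allocation: 192.168.208.0/24 (197 hosts, 254 usable); 192.168.209.0/26 (36 hosts, 62 usable); 192.168.209.64/27 (29 hosts, 30 usable)


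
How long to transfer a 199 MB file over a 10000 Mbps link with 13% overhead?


Effective throughput = 10000 * (1 - 13/100) = 8700 Mbps
File size in Mb = 199 * 8 = 1592 Mb
Time = 1592 / 8700
Time = 0.183 seconds


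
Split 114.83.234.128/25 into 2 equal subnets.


New prefix = 25 + 1 = 26
Each subnet has 64 addresses
  114.83.234.128/26
  114.83.234.192/26
Subnets: 114.83.234.128/26, 114.83.234.192/26


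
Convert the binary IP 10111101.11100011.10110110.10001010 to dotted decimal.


10111101 = 189
11100011 = 227
10110110 = 182
10001010 = 138
IP: 189.227.182.138


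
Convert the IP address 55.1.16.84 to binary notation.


55 = 00110111
1 = 00000001
16 = 00010000
84 = 01010100
Binary: 00110111.00000001.00010000.01010100


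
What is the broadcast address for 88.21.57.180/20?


Network: 88.21.48.0/20
Host bits = 12
Set all host bits to 1:
Broadcast: 88.21.63.255


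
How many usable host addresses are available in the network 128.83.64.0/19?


Host bits = 32 - 19 = 13
Total addresses = 2^13 = 8192
Usable = total - 2 (network and broadcast)
Usable hosts: 8190


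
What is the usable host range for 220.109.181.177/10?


Network: 220.64.0.0
Broadcast: 220.127.255.255
First usable = network + 1
Last usable = broadcast - 1
Range: 220.64.0.1 to 220.127.255.254


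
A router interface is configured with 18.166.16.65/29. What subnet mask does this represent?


/29 means 29 network bits, 3 host bits
Binary: 11111111111111111111111111111000
Mask: 255.255.255.248


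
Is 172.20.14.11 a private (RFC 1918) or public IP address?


RFC 1918 private ranges:
  10.0.0.0/8 (10.0.0.0 - 10.255.255.255)
  172.16.0.0/12 (172.16.0.0 - 172.31.255.255)
  192.168.0.0/16 (192.168.0.0 - 192.168.255.255)
Private (in 172.16.0.0/12)


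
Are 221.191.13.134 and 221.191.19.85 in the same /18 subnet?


Mask: 255.255.192.0
221.191.13.134 AND mask = 221.191.0.0
221.191.19.85 AND mask = 221.191.0.0
Yes, same subnet (221.191.0.0)


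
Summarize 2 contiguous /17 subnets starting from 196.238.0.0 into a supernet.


Original prefix: /17
Number of subnets: 2 = 2^1
New prefix = 17 - 1 = 16
Supernet: 196.238.0.0/16


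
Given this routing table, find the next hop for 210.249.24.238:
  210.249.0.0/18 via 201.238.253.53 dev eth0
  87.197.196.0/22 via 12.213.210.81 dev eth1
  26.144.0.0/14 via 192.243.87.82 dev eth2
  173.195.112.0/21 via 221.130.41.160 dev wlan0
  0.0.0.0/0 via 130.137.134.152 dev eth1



Longest prefix match for 210.249.24.238:
  /18 210.249.0.0: MATCH
  /22 87.197.196.0: no
  /14 26.144.0.0: no
  /21 173.195.112.0: no
  /0 0.0.0.0: MATCH
Selected: next-hop 201.238.253.53 via eth0 (matched /18)


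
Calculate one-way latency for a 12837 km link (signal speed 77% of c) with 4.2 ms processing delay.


Speed = 0.77 * 3e5 km/s = 231000 km/s
Propagation delay = 12837 / 231000 = 0.0556 s = 55.5714 ms
Processing delay = 4.2 ms
Total one-way latency = 59.7714 ms


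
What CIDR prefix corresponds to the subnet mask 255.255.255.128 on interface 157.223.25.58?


Binary: 11111111.11111111.11111111.10000000
Count leading 1s
Prefix: /25


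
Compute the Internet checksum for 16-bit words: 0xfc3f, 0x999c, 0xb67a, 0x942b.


Sum all words (with carry folding):
+ 0xfc3f = 0xfc3f
+ 0x999c = 0x95dc
+ 0xb67a = 0x4c57
+ 0x942b = 0xe082
One's complement: ~0xe082
Checksum = 0x1f7d


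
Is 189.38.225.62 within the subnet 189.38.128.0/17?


Subnet network: 189.38.128.0
Test IP AND mask: 189.38.128.0
Yes, 189.38.225.62 is in 189.38.128.0/17


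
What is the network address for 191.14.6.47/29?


IP:   10111111.00001110.00000110.00101111
Mask: 11111111.11111111.11111111.11111000
AND operation:
Net:  10111111.00001110.00000110.00101000
Network: 191.14.6.40/29


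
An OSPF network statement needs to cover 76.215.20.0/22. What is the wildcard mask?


Subnet mask: 255.255.252.0
Wildcard = 255.255.255.255 - subnet mask
255 - 255 = 0
255 - 255 = 0
255 - 252 = 3
255 - 0 = 255
Wildcard: 0.0.3.255


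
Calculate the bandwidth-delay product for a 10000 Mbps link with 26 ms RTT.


BDP = bandwidth * RTT
= 10000 Mbps * 26 ms
= 10000 * 1e6 * 26 / 1000 bits
= 260000000 bits
= 32500000 bytes
= 31738.2812 KB
BDP = 260000000 bits (32500000 bytes)


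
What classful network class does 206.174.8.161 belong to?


First octet: 206
Binary: 11001110
110xxxxx -> Class C (192-223)
Class C, default mask 255.255.255.0 (/24)


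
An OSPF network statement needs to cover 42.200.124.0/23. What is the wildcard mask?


Subnet mask: 255.255.254.0
Wildcard = 255.255.255.255 - subnet mask
255 - 255 = 0
255 - 255 = 0
255 - 254 = 1
255 - 0 = 255
Wildcard: 0.0.1.255


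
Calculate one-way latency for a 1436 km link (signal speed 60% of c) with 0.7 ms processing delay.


Speed = 0.6 * 3e5 km/s = 180000 km/s
Propagation delay = 1436 / 180000 = 0.008 s = 7.9778 ms
Processing delay = 0.7 ms
Total one-way latency = 8.6778 ms


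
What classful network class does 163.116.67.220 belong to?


First octet: 163
Binary: 10100011
10xxxxxx -> Class B (128-191)
Class B, default mask 255.255.0.0 (/16)


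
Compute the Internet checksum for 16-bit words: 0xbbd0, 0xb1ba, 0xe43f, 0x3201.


Sum all words (with carry folding):
+ 0xbbd0 = 0xbbd0
+ 0xb1ba = 0x6d8b
+ 0xe43f = 0x51cb
+ 0x3201 = 0x83cc
One's complement: ~0x83cc
Checksum = 0x7c33


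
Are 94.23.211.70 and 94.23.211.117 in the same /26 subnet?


Mask: 255.255.255.192
94.23.211.70 AND mask = 94.23.211.64
94.23.211.117 AND mask = 94.23.211.64
Yes, same subnet (94.23.211.64)


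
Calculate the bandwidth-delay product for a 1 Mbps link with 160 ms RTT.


BDP = bandwidth * RTT
= 1 Mbps * 160 ms
= 1 * 1e6 * 160 / 1000 bits
= 160000 bits
= 20000 bytes
= 19.5312 KB
BDP = 160000 bits (20000 bytes)


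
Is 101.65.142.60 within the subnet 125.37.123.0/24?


Subnet network: 125.37.123.0
Test IP AND mask: 101.65.142.0
No, 101.65.142.60 is not in 125.37.123.0/24


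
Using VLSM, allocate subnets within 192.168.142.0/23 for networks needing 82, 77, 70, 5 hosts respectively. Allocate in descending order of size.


82 hosts -> /25 (126 usable): 192.168.142.0/25
77 hosts -> /25 (126 usable): 192.168.142.128/25
70 hosts -> /25 (126 usable): 192.168.143.0/25
5 hosts -> /29 (6 usable): 192.168.143.128/29
Allocation: 192.168.142.0/25 (82 hosts, 126 usable); 192.168.142.128/25 (77 hosts, 126 usable); 192.168.143.0/25 (70 hosts, 126 usable); 192.168.143.128/29 (5 hosts, 6 usable)


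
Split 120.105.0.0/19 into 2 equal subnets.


New prefix = 19 + 1 = 20
Each subnet has 4096 addresses
  120.105.0.0/20
  120.105.16.0/20
Subnets: 120.105.0.0/20, 120.105.16.0/20


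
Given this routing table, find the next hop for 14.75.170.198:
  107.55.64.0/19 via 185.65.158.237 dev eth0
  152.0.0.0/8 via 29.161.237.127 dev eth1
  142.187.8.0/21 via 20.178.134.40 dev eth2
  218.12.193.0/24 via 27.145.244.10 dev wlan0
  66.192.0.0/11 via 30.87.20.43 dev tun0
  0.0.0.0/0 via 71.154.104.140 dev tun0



Longest prefix match for 14.75.170.198:
  /19 107.55.64.0: no
  /8 152.0.0.0: no
  /21 142.187.8.0: no
  /24 218.12.193.0: no
  /11 66.192.0.0: no
  /0 0.0.0.0: MATCH
Selected: next-hop 71.154.104.140 via tun0 (matched /0)


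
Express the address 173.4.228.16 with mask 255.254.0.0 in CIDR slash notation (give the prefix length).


Binary: 11111111.11111110.00000000.00000000
Count leading 1s
Prefix: /15


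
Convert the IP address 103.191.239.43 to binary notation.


103 = 01100111
191 = 10111111
239 = 11101111
43 = 00101011
Binary: 01100111.10111111.11101111.00101011


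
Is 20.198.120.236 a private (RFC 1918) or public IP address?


RFC 1918 private ranges:
  10.0.0.0/8 (10.0.0.0 - 10.255.255.255)
  172.16.0.0/12 (172.16.0.0 - 172.31.255.255)
  192.168.0.0/16 (192.168.0.0 - 192.168.255.255)
Public (not in any RFC 1918 range)


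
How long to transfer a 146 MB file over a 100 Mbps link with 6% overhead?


Effective throughput = 100 * (1 - 6/100) = 94 Mbps
File size in Mb = 146 * 8 = 1168 Mb
Time = 1168 / 94
Time = 12.4255 seconds


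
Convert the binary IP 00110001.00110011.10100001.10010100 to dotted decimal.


00110001 = 49
00110011 = 51
10100001 = 161
10010100 = 148
IP: 49.51.161.148


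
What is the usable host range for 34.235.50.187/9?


Network: 34.128.0.0
Broadcast: 34.255.255.255
First usable = network + 1
Last usable = broadcast - 1
Range: 34.128.0.1 to 34.255.255.254


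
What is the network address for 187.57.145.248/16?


IP:   10111011.00111001.10010001.11111000
Mask: 11111111.11111111.00000000.00000000
AND operation:
Net:  10111011.00111001.00000000.00000000
Network: 187.57.0.0/16


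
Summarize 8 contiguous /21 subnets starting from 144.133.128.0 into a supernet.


Original prefix: /21
Number of subnets: 8 = 2^3
New prefix = 21 - 3 = 18
Supernet: 144.133.128.0/18


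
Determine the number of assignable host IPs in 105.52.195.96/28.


Host bits = 32 - 28 = 4
Total addresses = 2^4 = 16
Usable = total - 2 (network and broadcast)
Usable hosts: 14


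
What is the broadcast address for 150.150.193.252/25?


Network: 150.150.193.128/25
Host bits = 7
Set all host bits to 1:
Broadcast: 150.150.193.255


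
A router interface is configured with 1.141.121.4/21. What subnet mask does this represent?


/21 means 21 network bits, 11 host bits
Binary: 11111111111111111111100000000000
Mask: 255.255.248.0


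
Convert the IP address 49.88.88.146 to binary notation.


49 = 00110001
88 = 01011000
88 = 01011000
146 = 10010010
Binary: 00110001.01011000.01011000.10010010


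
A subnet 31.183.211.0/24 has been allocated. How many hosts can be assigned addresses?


Host bits = 32 - 24 = 8
Total addresses = 2^8 = 256
Usable = total - 2 (network and broadcast)
Usable hosts: 254


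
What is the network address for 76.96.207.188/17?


IP:   01001100.01100000.11001111.10111100
Mask: 11111111.11111111.10000000.00000000
AND operation:
Net:  01001100.01100000.10000000.00000000
Network: 76.96.128.0/17


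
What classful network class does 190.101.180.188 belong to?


First octet: 190
Binary: 10111110
10xxxxxx -> Class B (128-191)
Class B, default mask 255.255.0.0 (/16)


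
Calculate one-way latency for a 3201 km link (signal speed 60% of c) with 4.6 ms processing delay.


Speed = 0.6 * 3e5 km/s = 180000 km/s
Propagation delay = 3201 / 180000 = 0.0178 s = 17.7833 ms
Processing delay = 4.6 ms
Total one-way latency = 22.3833 ms


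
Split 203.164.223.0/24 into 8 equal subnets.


New prefix = 24 + 3 = 27
Each subnet has 32 addresses
  203.164.223.0/27
  203.164.223.32/27
  203.164.223.64/27
  203.164.223.96/27
  203.164.223.128/27
  203.164.223.160/27
  203.164.223.192/27
  203.164.223.224/27
Subnets: 203.164.223.0/27, 203.164.223.32/27, 203.164.223.64/27, 203.164.223.96/27, 203.164.223.128/27, 203.164.223.160/27, 203.164.223.192/27, 203.164.223.224/27


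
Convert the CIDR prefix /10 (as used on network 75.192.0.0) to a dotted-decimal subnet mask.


/10 means 10 network bits, 22 host bits
Binary: 11111111110000000000000000000000
Mask: 255.192.0.0


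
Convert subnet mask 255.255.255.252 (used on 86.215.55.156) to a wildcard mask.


Subnet mask: 255.255.255.252
Wildcard = 255.255.255.255 - subnet mask
255 - 255 = 0
255 - 255 = 0
255 - 255 = 0
255 - 252 = 3
Wildcard: 0.0.0.3


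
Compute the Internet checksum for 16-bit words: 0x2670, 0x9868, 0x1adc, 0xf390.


Sum all words (with carry folding):
+ 0x2670 = 0x2670
+ 0x9868 = 0xbed8
+ 0x1adc = 0xd9b4
+ 0xf390 = 0xcd45
One's complement: ~0xcd45
Checksum = 0x32ba


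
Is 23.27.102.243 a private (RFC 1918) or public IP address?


RFC 1918 private ranges:
  10.0.0.0/8 (10.0.0.0 - 10.255.255.255)
  172.16.0.0/12 (172.16.0.0 - 172.31.255.255)
  192.168.0.0/16 (192.168.0.0 - 192.168.255.255)
Public (not in any RFC 1918 range)


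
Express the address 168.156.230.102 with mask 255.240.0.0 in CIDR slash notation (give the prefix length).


Binary: 11111111.11110000.00000000.00000000
Count leading 1s
Prefix: /12


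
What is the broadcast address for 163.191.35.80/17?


Network: 163.191.0.0/17
Host bits = 15
Set all host bits to 1:
Broadcast: 163.191.127.255


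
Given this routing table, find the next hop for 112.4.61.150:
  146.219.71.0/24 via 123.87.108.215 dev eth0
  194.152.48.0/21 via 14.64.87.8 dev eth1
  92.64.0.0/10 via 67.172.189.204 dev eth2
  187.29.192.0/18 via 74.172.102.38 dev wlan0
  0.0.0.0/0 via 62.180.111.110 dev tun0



Longest prefix match for 112.4.61.150:
  /24 146.219.71.0: no
  /21 194.152.48.0: no
  /10 92.64.0.0: no
  /18 187.29.192.0: no
  /0 0.0.0.0: MATCH
Selected: next-hop 62.180.111.110 via tun0 (matched /0)


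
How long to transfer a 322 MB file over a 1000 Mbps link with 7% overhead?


Effective throughput = 1000 * (1 - 7/100) = 930.0 Mbps
File size in Mb = 322 * 8 = 2576 Mb
Time = 2576 / 930.0
Time = 2.7699 seconds


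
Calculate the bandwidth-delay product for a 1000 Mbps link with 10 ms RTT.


BDP = bandwidth * RTT
= 1000 Mbps * 10 ms
= 1000 * 1e6 * 10 / 1000 bits
= 10000000 bits
= 1250000 bytes
= 1220.7031 KB
BDP = 10000000 bits (1250000 bytes)


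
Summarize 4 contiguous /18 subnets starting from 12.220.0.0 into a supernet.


Original prefix: /18
Number of subnets: 4 = 2^2
New prefix = 18 - 2 = 16
Supernet: 12.220.0.0/16


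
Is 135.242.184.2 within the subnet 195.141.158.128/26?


Subnet network: 195.141.158.128
Test IP AND mask: 135.242.184.0
No, 135.242.184.2 is not in 195.141.158.128/26


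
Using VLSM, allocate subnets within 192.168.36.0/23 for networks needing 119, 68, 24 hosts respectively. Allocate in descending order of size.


119 hosts -> /25 (126 usable): 192.168.36.0/25
68 hosts -> /25 (126 usable): 192.168.36.128/25
24 hosts -> /27 (30 usable): 192.168.37.0/27
Allocation: 192.168.36.0/25 (119 hosts, 126 usable); 192.168.36.128/25 (68 hosts, 126 usable); 192.168.37.0/27 (24 hosts, 30 usable)


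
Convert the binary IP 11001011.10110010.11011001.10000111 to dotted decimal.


11001011 = 203
10110010 = 178
11011001 = 217
10000111 = 135
IP: 203.178.217.135


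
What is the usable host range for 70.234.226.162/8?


Network: 70.0.0.0
Broadcast: 70.255.255.255
First usable = network + 1
Last usable = broadcast - 1
Range: 70.0.0.1 to 70.255.255.254


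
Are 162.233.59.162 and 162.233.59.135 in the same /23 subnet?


Mask: 255.255.254.0
162.233.59.162 AND mask = 162.233.58.0
162.233.59.135 AND mask = 162.233.58.0
Yes, same subnet (162.233.58.0)


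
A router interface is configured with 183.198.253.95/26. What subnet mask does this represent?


/26 means 26 network bits, 6 host bits
Binary: 11111111111111111111111111000000
Mask: 255.255.255.192


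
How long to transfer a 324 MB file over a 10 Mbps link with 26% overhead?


Effective throughput = 10 * (1 - 26/100) = 7.4 Mbps
File size in Mb = 324 * 8 = 2592 Mb
Time = 2592 / 7.4
Time = 350.2703 seconds


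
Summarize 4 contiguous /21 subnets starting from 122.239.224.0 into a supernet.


Original prefix: /21
Number of subnets: 4 = 2^2
New prefix = 21 - 2 = 19
Supernet: 122.239.224.0/19


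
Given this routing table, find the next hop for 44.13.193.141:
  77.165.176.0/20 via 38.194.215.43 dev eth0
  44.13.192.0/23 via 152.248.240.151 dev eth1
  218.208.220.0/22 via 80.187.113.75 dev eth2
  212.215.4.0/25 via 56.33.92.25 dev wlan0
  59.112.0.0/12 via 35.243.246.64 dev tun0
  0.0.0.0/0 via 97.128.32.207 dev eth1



Longest prefix match for 44.13.193.141:
  /20 77.165.176.0: no
  /23 44.13.192.0: MATCH
  /22 218.208.220.0: no
  /25 212.215.4.0: no
  /12 59.112.0.0: no
  /0 0.0.0.0: MATCH
Selected: next-hop 152.248.240.151 via eth1 (matched /23)


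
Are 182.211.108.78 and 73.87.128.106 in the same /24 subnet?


Mask: 255.255.255.0
182.211.108.78 AND mask = 182.211.108.0
73.87.128.106 AND mask = 73.87.128.0
No, different subnets (182.211.108.0 vs 73.87.128.0)


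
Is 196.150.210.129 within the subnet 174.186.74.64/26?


Subnet network: 174.186.74.64
Test IP AND mask: 196.150.210.128
No, 196.150.210.129 is not in 174.186.74.64/26


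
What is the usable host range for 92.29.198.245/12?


Network: 92.16.0.0
Broadcast: 92.31.255.255
First usable = network + 1
Last usable = broadcast - 1
Range: 92.16.0.1 to 92.31.255.254


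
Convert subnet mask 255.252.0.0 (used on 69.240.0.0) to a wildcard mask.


Subnet mask: 255.252.0.0
Wildcard = 255.255.255.255 - subnet mask
255 - 255 = 0
255 - 252 = 3
255 - 0 = 255
255 - 0 = 255
Wildcard: 0.3.255.255


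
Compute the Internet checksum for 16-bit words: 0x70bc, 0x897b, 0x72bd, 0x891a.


Sum all words (with carry folding):
+ 0x70bc = 0x70bc
+ 0x897b = 0xfa37
+ 0x72bd = 0x6cf5
+ 0x891a = 0xf60f
One's complement: ~0xf60f
Checksum = 0x09f0


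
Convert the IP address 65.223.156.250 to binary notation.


65 = 01000001
223 = 11011111
156 = 10011100
250 = 11111010
Binary: 01000001.11011111.10011100.11111010


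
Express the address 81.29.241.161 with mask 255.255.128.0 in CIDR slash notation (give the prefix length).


Binary: 11111111.11111111.10000000.00000000
Count leading 1s
Prefix: /17


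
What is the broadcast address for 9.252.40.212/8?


Network: 9.0.0.0/8
Host bits = 24
Set all host bits to 1:
Broadcast: 9.255.255.255


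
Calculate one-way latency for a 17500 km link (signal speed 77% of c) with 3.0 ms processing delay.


Speed = 0.77 * 3e5 km/s = 231000 km/s
Propagation delay = 17500 / 231000 = 0.0758 s = 75.7576 ms
Processing delay = 3.0 ms
Total one-way latency = 78.7576 ms


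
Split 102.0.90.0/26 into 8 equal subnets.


New prefix = 26 + 3 = 29
Each subnet has 8 addresses
  102.0.90.0/29
  102.0.90.8/29
  102.0.90.16/29
  102.0.90.24/29
  102.0.90.32/29
  102.0.90.40/29
  102.0.90.48/29
  102.0.90.56/29
Subnets: 102.0.90.0/29, 102.0.90.8/29, 102.0.90.16/29, 102.0.90.24/29, 102.0.90.32/29, 102.0.90.40/29, 102.0.90.48/29, 102.0.90.56/29


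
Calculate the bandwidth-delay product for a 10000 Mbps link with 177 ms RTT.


BDP = bandwidth * RTT
= 10000 Mbps * 177 ms
= 10000 * 1e6 * 177 / 1000 bits
= 1770000000 bits
= 221250000 bytes
= 216064.4531 KB
BDP = 1770000000 bits (221250000 bytes)


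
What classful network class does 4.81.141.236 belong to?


First octet: 4
Binary: 00000100
0xxxxxxx -> Class A (1-126)
Class A, default mask 255.0.0.0 (/8)


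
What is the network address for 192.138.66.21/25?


IP:   11000000.10001010.01000010.00010101
Mask: 11111111.11111111.11111111.10000000
AND operation:
Net:  11000000.10001010.01000010.00000000
Network: 192.138.66.0/25


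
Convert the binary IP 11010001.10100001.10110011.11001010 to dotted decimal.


11010001 = 209
10100001 = 161
10110011 = 179
11001010 = 202
IP: 209.161.179.202


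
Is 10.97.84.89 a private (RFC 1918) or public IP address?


RFC 1918 private ranges:
  10.0.0.0/8 (10.0.0.0 - 10.255.255.255)
  172.16.0.0/12 (172.16.0.0 - 172.31.255.255)
  192.168.0.0/16 (192.168.0.0 - 192.168.255.255)
Private (in 10.0.0.0/8)


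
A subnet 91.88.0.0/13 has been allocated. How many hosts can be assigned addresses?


Host bits = 32 - 13 = 19
Total addresses = 2^19 = 524288
Usable = total - 2 (network and broadcast)
Usable hosts: 524286


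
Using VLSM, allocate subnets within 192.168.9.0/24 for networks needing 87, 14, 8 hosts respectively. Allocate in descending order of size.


87 hosts -> /25 (126 usable): 192.168.9.0/25
14 hosts -> /28 (14 usable): 192.168.9.128/28
8 hosts -> /28 (14 usable): 192.168.9.144/28
Allocation: 192.168.9.0/25 (87 hosts, 126 usable); 192.168.9.128/28 (14 hosts, 14 usable); 192.168.9.144/28 (8 hosts, 14 usable)


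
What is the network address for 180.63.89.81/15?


IP:   10110100.00111111.01011001.01010001
Mask: 11111111.11111110.00000000.00000000
AND operation:
Net:  10110100.00111110.00000000.00000000
Network: 180.62.0.0/15


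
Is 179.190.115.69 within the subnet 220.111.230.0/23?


Subnet network: 220.111.230.0
Test IP AND mask: 179.190.114.0
No, 179.190.115.69 is not in 220.111.230.0/23


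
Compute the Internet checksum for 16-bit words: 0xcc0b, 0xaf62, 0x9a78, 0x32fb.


Sum all words (with carry folding):
+ 0xcc0b = 0xcc0b
+ 0xaf62 = 0x7b6e
+ 0x9a78 = 0x15e7
+ 0x32fb = 0x48e2
One's complement: ~0x48e2
Checksum = 0xb71d


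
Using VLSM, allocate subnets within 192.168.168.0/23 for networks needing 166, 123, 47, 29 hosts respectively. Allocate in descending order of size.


166 hosts -> /24 (254 usable): 192.168.168.0/24
123 hosts -> /25 (126 usable): 192.168.169.0/25
47 hosts -> /26 (62 usable): 192.168.169.128/26
29 hosts -> /27 (30 usable): 192.168.169.192/27
Allocation: 192.168.168.0/24 (166 hosts, 254 usable); 192.168.169.0/25 (123 hosts, 126 usable); 192.168.169.128/26 (47 hosts, 62 usable); 192.168.169.192/27 (29 hosts, 30 usable)


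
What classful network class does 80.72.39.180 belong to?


First octet: 80
Binary: 01010000
0xxxxxxx -> Class A (1-126)
Class A, default mask 255.0.0.0 (/8)


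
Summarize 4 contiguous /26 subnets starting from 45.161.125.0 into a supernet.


Original prefix: /26
Number of subnets: 4 = 2^2
New prefix = 26 - 2 = 24
Supernet: 45.161.125.0/24


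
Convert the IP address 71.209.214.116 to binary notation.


71 = 01000111
209 = 11010001
214 = 11010110
116 = 01110100
Binary: 01000111.11010001.11010110.01110100


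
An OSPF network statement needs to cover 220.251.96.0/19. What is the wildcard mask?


Subnet mask: 255.255.224.0
Wildcard = 255.255.255.255 - subnet mask
255 - 255 = 0
255 - 255 = 0
255 - 224 = 31
255 - 0 = 255
Wildcard: 0.0.31.255


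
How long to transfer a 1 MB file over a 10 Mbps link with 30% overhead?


Effective throughput = 10 * (1 - 30/100) = 7 Mbps
File size in Mb = 1 * 8 = 8 Mb
Time = 8 / 7
Time = 1.1429 seconds


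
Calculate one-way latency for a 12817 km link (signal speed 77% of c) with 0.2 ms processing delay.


Speed = 0.77 * 3e5 km/s = 231000 km/s
Propagation delay = 12817 / 231000 = 0.0555 s = 55.4848 ms
Processing delay = 0.2 ms
Total one-way latency = 55.6848 ms


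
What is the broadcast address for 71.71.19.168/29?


Network: 71.71.19.168/29
Host bits = 3
Set all host bits to 1:
Broadcast: 71.71.19.175


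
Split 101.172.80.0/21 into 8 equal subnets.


New prefix = 21 + 3 = 24
Each subnet has 256 addresses
  101.172.80.0/24
  101.172.81.0/24
  101.172.82.0/24
  101.172.83.0/24
  101.172.84.0/24
  101.172.85.0/24
  101.172.86.0/24
  101.172.87.0/24
Subnets: 101.172.80.0/24, 101.172.81.0/24, 101.172.82.0/24, 101.172.83.0/24, 101.172.84.0/24, 101.172.85.0/24, 101.172.86.0/24, 101.172.87.0/24


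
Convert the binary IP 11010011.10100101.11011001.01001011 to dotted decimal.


11010011 = 211
10100101 = 165
11011001 = 217
01001011 = 75
IP: 211.165.217.75


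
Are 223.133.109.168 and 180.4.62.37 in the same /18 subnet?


Mask: 255.255.192.0
223.133.109.168 AND mask = 223.133.64.0
180.4.62.37 AND mask = 180.4.0.0
No, different subnets (223.133.64.0 vs 180.4.0.0)


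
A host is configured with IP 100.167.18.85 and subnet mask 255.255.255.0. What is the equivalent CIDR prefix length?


Binary: 11111111.11111111.11111111.00000000
Count leading 1s
Prefix: /24


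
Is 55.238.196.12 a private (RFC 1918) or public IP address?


RFC 1918 private ranges:
  10.0.0.0/8 (10.0.0.0 - 10.255.255.255)
  172.16.0.0/12 (172.16.0.0 - 172.31.255.255)
  192.168.0.0/16 (192.168.0.0 - 192.168.255.255)
Public (not in any RFC 1918 range)


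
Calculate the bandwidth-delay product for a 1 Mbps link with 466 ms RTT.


BDP = bandwidth * RTT
= 1 Mbps * 466 ms
= 1 * 1e6 * 466 / 1000 bits
= 466000 bits
= 58250 bytes
= 56.8848 KB
BDP = 466000 bits (58250 bytes)


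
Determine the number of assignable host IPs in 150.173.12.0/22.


Host bits = 32 - 22 = 10
Total addresses = 2^10 = 1024
Usable = total - 2 (network and broadcast)
Usable hosts: 1022


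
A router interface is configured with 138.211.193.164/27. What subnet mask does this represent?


/27 means 27 network bits, 5 host bits
Binary: 11111111111111111111111111100000
Mask: 255.255.255.224


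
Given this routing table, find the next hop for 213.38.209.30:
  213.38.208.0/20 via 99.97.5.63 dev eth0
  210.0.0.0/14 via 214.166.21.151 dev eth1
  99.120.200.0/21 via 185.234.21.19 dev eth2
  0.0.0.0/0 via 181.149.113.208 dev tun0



Longest prefix match for 213.38.209.30:
  /20 213.38.208.0: MATCH
  /14 210.0.0.0: no
  /21 99.120.200.0: no
  /0 0.0.0.0: MATCH
Selected: next-hop 99.97.5.63 via eth0 (matched /20)


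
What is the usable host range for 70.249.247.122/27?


Network: 70.249.247.96
Broadcast: 70.249.247.127
First usable = network + 1
Last usable = broadcast - 1
Range: 70.249.247.97 to 70.249.247.126


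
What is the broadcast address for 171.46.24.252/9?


Network: 171.0.0.0/9
Host bits = 23
Set all host bits to 1:
Broadcast: 171.127.255.255


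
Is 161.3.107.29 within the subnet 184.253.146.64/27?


Subnet network: 184.253.146.64
Test IP AND mask: 161.3.107.0
No, 161.3.107.29 is not in 184.253.146.64/27


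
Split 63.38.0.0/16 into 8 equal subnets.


New prefix = 16 + 3 = 19
Each subnet has 8192 addresses
  63.38.0.0/19
  63.38.32.0/19
  63.38.64.0/19
  63.38.96.0/19
  63.38.128.0/19
  63.38.160.0/19
  63.38.192.0/19
  63.38.224.0/19
Subnets: 63.38.0.0/19, 63.38.32.0/19, 63.38.64.0/19, 63.38.96.0/19, 63.38.128.0/19, 63.38.160.0/19, 63.38.192.0/19, 63.38.224.0/19


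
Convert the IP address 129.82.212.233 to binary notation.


129 = 10000001
82 = 01010010
212 = 11010100
233 = 11101001
Binary: 10000001.01010010.11010100.11101001


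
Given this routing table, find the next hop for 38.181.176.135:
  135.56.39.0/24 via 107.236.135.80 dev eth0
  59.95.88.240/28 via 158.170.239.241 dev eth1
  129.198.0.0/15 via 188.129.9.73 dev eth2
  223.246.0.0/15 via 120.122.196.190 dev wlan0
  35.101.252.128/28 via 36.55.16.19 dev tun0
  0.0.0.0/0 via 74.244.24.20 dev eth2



Longest prefix match for 38.181.176.135:
  /24 135.56.39.0: no
  /28 59.95.88.240: no
  /15 129.198.0.0: no
  /15 223.246.0.0: no
  /28 35.101.252.128: no
  /0 0.0.0.0: MATCH
Selected: next-hop 74.244.24.20 via eth2 (matched /0)


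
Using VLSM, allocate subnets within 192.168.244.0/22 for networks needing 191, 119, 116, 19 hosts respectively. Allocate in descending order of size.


191 hosts -> /24 (254 usable): 192.168.244.0/24
119 hosts -> /25 (126 usable): 192.168.245.0/25
116 hosts -> /25 (126 usable): 192.168.245.128/25
19 hosts -> /27 (30 usable): 192.168.246.0/27
Allocation: 192.168.244.0/24 (191 hosts, 254 usable); 192.168.245.0/25 (119 hosts, 126 usable); 192.168.245.128/25 (116 hosts, 126 usable); 192.168.246.0/27 (19 hosts, 30 usable)


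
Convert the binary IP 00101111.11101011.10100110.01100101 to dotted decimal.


00101111 = 47
11101011 = 235
10100110 = 166
01100101 = 101
IP: 47.235.166.101


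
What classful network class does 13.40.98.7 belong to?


First octet: 13
Binary: 00001101
0xxxxxxx -> Class A (1-126)
Class A, default mask 255.0.0.0 (/8)


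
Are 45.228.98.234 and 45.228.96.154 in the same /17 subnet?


Mask: 255.255.128.0
45.228.98.234 AND mask = 45.228.0.0
45.228.96.154 AND mask = 45.228.0.0
Yes, same subnet (45.228.0.0)


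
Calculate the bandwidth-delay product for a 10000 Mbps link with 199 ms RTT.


BDP = bandwidth * RTT
= 10000 Mbps * 199 ms
= 10000 * 1e6 * 199 / 1000 bits
= 1990000000 bits
= 248750000 bytes
= 242919.9219 KB
BDP = 1990000000 bits (248750000 bytes)


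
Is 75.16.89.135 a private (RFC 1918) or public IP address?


RFC 1918 private ranges:
  10.0.0.0/8 (10.0.0.0 - 10.255.255.255)
  172.16.0.0/12 (172.16.0.0 - 172.31.255.255)
  192.168.0.0/16 (192.168.0.0 - 192.168.255.255)
Public (not in any RFC 1918 range)


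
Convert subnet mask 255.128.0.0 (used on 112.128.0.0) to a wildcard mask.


Subnet mask: 255.128.0.0
Wildcard = 255.255.255.255 - subnet mask
255 - 255 = 0
255 - 128 = 127
255 - 0 = 255
255 - 0 = 255
Wildcard: 0.127.255.255


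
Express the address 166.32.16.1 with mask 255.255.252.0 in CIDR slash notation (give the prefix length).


Binary: 11111111.11111111.11111100.00000000
Count leading 1s
Prefix: /22


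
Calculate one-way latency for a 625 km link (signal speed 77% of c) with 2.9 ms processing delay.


Speed = 0.77 * 3e5 km/s = 231000 km/s
Propagation delay = 625 / 231000 = 0.0027 s = 2.7056 ms
Processing delay = 2.9 ms
Total one-way latency = 5.6056 ms


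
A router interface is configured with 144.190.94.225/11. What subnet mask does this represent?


/11 means 11 network bits, 21 host bits
Binary: 11111111111000000000000000000000
Mask: 255.224.0.0


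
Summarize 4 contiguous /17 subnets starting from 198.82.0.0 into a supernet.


Original prefix: /17
Number of subnets: 4 = 2^2
New prefix = 17 - 2 = 15
Supernet: 198.82.0.0/15


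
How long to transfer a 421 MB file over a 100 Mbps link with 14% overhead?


Effective throughput = 100 * (1 - 14/100) = 86 Mbps
File size in Mb = 421 * 8 = 3368 Mb
Time = 3368 / 86
Time = 39.1628 seconds


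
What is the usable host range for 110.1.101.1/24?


Network: 110.1.101.0
Broadcast: 110.1.101.255
First usable = network + 1
Last usable = broadcast - 1
Range: 110.1.101.1 to 110.1.101.254


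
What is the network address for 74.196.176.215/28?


IP:   01001010.11000100.10110000.11010111
Mask: 11111111.11111111.11111111.11110000
AND operation:
Net:  01001010.11000100.10110000.11010000
Network: 74.196.176.208/28
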